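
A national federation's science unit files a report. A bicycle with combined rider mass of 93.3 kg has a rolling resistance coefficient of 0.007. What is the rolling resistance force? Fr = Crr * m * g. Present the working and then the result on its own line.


Fr = 0.007 * 93.3 * 9.81
= 0.6531 * 9.81
= 6.407 N

6.407 N


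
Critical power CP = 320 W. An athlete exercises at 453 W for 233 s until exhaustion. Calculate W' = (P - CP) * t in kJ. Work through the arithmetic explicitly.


P - CP = 453 - 320 = 133 W
W' = 133 * 233 = 30989 J
= 30989 / 1000 = 30.989 kJ

30.989 kJ


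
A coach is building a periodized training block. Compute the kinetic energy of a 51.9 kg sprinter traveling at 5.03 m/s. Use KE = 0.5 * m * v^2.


Velocity squared = 25.3009
KE = 0.5 * 51.9 * 25.3009 = 656.56 J

656.56 J


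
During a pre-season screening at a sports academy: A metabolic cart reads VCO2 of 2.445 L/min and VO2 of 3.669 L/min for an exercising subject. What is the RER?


RER = VCO2 / VO2 = 2.445 / 3.669 = 0.6664

0.6664


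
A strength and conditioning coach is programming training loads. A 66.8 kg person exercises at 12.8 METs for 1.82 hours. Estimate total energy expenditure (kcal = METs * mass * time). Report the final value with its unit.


Energy = METs * mass(kg) * time(h)
= 12.8 * 66.8 * 1.82
= 1556.17 kcal

1556.17 kcal


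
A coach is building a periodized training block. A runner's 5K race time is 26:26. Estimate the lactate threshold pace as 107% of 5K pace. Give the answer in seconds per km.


Total race time = 26*60 + 26 = 1586 seconds
5K pace = 1586 / 5 = 317.2 sec/km
LT pace = 317.2 * 1.07 = 339.4 sec/km

339.4 s/km


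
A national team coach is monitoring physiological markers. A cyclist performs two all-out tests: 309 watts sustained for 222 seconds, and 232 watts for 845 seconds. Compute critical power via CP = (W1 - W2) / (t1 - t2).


W1 = P1 * t1 = 309 * 222 = 68598 J
W2 = P2 * t2 = 232 * 845 = 196040 J
CP = (68598 - 196040) / (222 - 845)
= 204.56 W

204.56 W


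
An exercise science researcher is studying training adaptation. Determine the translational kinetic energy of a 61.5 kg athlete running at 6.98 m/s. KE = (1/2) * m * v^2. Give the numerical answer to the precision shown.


KE = 0.5 * m * v^2
= 0.5 * 61.5 * 6.98^2
= 0.5 * 61.5 * 48.7204
= 1498.15 J

1498.15 J


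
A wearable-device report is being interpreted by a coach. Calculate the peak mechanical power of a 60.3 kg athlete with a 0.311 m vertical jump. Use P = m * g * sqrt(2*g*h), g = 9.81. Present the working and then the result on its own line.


First, sqrt(2gh) = sqrt(2 * 9.81 * 0.311)
= sqrt(6.10182) = 2.470186 m/s
Power = 60.3 * 9.81 * 2.470186 = 1461.22 W

1461.22 W


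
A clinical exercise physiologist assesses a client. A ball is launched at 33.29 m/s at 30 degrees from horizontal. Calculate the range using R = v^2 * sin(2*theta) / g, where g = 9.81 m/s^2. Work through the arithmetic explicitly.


sin(2 * 30) = sin(60) = 0.866025
v^2 = 33.29^2 = 1108.2241
R = 1108.2241 * 0.866025 / 9.81
= 97.834 m

97.834 m


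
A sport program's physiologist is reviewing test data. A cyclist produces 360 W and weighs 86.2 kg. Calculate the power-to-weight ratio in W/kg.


P/W = power / mass
= 360 / 86.2
= 4.176 W/kg

4.176 W/kg


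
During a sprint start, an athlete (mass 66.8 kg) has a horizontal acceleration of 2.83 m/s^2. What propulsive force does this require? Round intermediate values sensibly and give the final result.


Propulsive force = mass * acceleration
= 66.8 kg * 2.83 m/s^2
= 189.04 N

189.04 N


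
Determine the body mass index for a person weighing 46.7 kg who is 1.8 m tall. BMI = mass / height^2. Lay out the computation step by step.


BMI = mass / height^2
= 46.7 / 1.8^2
= 46.7 / 3.24
= 14.41 kg/m^2

14.41 kg/m^2


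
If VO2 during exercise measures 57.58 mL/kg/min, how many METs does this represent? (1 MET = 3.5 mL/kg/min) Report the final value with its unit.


METs = VO2 / 3.5 = 57.58 / 3.5 = 16.45

16.45 METs


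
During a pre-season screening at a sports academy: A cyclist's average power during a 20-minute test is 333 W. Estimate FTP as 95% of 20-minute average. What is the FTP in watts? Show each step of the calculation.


FTP = 20-min power * 0.95
= 333 * 0.95
= 316.35 W

316.35 W


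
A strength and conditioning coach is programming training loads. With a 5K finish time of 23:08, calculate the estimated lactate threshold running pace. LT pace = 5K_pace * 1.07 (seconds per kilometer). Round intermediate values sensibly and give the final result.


Race duration = 1388 s for 5 km
Average pace = 1388 / 5 = 277.6 s/km
LT pace = 277.6 * 1.07
= 297.03 s/km

297.03 s/km


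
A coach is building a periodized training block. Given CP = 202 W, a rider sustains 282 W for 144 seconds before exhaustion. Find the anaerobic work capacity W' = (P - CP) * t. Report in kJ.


Excess power = 282 - 202 = 80 W
Work above CP = 80 * 144 = 11520 J
W' = 11.52 kJ

11.52 kJ


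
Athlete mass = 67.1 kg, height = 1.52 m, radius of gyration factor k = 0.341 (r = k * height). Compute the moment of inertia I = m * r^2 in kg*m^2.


r = k * height = 0.341 * 1.52 = 0.51832 m
r^2 = 0.51832^2 = 0.268656
I = 67.1 * 0.268656 = 18.027 kg*m^2

18.027 kg*m^2


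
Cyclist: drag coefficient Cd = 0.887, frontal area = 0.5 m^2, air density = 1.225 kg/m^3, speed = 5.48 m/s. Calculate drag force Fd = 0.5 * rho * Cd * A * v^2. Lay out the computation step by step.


v^2 = 5.48^2 = 30.0304
Fd = 0.5 * 1.225 * 0.887 * 0.5 * 30.0304
= 8.158 N

8.158 N


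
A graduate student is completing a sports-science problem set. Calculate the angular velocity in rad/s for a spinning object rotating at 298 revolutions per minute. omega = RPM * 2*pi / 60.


omega = RPM * 2*pi / 60
= 298 * 6.28318531 / 60
= 31.206 rad/s

31.206 rad/s


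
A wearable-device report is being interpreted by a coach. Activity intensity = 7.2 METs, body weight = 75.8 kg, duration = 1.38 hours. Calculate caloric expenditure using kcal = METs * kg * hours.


kcal = 7.2 * 75.8 * 1.38
= 545.76 * 1.38
= 753.15 kcal

753.15 kcal


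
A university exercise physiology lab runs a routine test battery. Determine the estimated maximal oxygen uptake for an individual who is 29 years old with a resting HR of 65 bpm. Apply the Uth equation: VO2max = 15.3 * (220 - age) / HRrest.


HRmax = 220 - 29 = 191
VO2max = 15.3 * (191 / 65)
= 15.3 * 2.9385
= 44.96 mL/kg/min

44.96 mL/kg/min


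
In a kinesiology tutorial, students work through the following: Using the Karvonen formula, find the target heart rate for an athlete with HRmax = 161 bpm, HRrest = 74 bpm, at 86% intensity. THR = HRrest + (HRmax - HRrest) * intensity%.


HRR = 161 - 74 = 87
THR = 74 + 87 * 0.86
= 74 + 74.82
= 148.82 bpm

148.82 bpm


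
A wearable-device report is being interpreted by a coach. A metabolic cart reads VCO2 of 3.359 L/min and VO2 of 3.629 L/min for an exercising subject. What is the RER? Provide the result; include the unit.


RER = VCO2 / VO2 = 3.359 / 3.629 = 0.9256

0.9256


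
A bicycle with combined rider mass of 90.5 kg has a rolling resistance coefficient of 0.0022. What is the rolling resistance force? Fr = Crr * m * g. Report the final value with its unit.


Fr = 0.0022 * 90.5 * 9.81
= 0.1991 * 9.81
= 1.953 N

1.953 N


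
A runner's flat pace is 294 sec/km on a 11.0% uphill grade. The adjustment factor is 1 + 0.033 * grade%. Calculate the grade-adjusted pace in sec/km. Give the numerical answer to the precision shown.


Factor = 1 + 0.033 * 11.0 = 1.363
Adjusted pace = 294 * 1.363
= 400.72 sec/km

400.72 s/km


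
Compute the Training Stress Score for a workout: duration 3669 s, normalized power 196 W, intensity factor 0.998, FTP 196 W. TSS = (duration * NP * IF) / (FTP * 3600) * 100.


Product = 3669 * 196 * 0.998 = 717685.752
Base = 196 * 3600 = 705600
TSS = 717685.752 / 705600 * 100 = 101.71

101.71 TSS


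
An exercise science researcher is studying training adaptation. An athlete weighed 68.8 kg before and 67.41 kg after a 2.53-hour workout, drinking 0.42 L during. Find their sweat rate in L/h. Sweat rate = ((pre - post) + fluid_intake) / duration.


Body mass change = 1.39 kg
Total sweat loss = 1.39 + 0.42 = 1.81 L
Rate = 1.81 / 2.53 = 0.715 L/h

0.715 L/h


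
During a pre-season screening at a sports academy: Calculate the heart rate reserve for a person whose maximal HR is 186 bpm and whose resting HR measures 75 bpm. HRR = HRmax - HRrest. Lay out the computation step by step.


HRmax = 186 bpm
HRrest = 75 bpm
HRR = 186 - 75 = 111 bpm

111 bpm


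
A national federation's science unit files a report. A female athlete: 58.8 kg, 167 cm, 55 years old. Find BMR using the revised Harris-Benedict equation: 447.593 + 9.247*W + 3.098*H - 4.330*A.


Intercept = 447.593
Weight contribution = 9.247 * 58.8 = 543.7236
Height contribution = 3.098 * 167 = 517.366
Age contribution = 4.33 * 55 = 238.15
BMR = 447.593 + 543.7236 + 517.366 - 238.15
= 1270.53 kcal/day

1270.53 kcal/day


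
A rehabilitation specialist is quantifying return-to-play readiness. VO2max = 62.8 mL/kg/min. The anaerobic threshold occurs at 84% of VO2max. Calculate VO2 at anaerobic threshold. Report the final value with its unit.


AT fraction = 84 / 100 = 0.84
AT VO2 = 62.8 * 0.84
= 52.75 mL/kg/min

52.75 mL/kg/min


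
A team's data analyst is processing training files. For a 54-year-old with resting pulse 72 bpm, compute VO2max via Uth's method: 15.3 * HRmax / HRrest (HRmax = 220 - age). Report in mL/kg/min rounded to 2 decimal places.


Step 1: HRmax = 220 - 54 = 166 bpm
Step 2: Ratio = 166 / 72 = 2.3056
Step 3: VO2max = 15.3 * 2.3056 = 35.28 mL/kg/min

35.28 mL/kg/min


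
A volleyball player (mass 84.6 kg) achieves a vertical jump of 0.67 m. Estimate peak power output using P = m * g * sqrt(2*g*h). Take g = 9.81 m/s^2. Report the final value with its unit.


2 * g * h = 2 * 9.81 * 0.67 = 13.1454
sqrt(13.1454) = 3.625659 m/s
P = 84.6 * 9.81 * 3.625659 = 3009.03 W

3009.03 W


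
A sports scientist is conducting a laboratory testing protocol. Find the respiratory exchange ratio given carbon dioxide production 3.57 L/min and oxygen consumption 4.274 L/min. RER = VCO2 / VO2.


VCO2 = 3.57 L/min
VO2 = 4.274 L/min
RER = 3.57 / 4.274 = 0.8353

0.8353


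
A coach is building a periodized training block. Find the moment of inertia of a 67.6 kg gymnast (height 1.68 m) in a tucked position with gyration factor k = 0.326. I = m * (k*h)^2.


Radius of gyration = 0.326 * 1.68 = 0.54768 m
I = 67.6 * 0.54768^2
= 67.6 * 0.299953
= 20.277 kg*m^2

20.277 kg*m^2


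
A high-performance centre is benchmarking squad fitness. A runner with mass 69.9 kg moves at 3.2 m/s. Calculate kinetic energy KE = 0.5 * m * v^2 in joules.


v^2 = 3.2^2 = 10.24
KE = 0.5 * 69.9 * 10.24
= 357.89 J

357.89 J


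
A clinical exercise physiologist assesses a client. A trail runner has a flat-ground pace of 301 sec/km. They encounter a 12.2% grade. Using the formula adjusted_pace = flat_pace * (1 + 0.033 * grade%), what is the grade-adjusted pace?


Grade factor = 1 + 0.033 * 12.2 = 1.4026
Adjusted = 301 * 1.4026 = 422.18 sec/km

422.18 s/km


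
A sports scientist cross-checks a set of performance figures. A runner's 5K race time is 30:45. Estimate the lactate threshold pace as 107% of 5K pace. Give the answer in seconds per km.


Total race time = 30*60 + 45 = 1845 seconds
5K pace = 1845 / 5 = 369.0 sec/km
LT pace = 369.0 * 1.07 = 394.83 sec/km

394.83 s/km


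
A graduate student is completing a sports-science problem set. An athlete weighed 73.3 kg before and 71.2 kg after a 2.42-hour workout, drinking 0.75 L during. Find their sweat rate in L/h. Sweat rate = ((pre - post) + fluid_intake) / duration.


Body mass change = 2.1 kg
Total sweat loss = 2.1 + 0.75 = 2.85 L
Rate = 2.85 / 2.42 = 1.178 L/h

1.178 L/h


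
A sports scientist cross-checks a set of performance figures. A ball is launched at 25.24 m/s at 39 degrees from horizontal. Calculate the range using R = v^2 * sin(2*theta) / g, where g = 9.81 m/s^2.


sin(2 * 39) = sin(78) = 0.978148
v^2 = 25.24^2 = 637.0576
R = 637.0576 * 0.978148 / 9.81
= 63.521 m

63.521 m


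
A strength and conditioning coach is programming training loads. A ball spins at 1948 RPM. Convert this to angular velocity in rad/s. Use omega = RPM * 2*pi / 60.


omega = 1948 * 2 * pi / 60
= 1948 * 6.28318531 / 60
= 12239.645 / 60
= 203.994 rad/s

203.994 rad/s


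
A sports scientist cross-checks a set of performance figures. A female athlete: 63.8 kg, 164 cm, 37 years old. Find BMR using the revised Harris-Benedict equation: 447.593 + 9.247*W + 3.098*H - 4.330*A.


Intercept = 447.593
Weight contribution = 9.247 * 63.8 = 589.9586
Height contribution = 3.098 * 164 = 508.072
Age contribution = 4.33 * 37 = 160.21
BMR = 447.593 + 589.9586 + 508.072 - 160.21
= 1385.41 kcal/day

1385.41 kcal/day


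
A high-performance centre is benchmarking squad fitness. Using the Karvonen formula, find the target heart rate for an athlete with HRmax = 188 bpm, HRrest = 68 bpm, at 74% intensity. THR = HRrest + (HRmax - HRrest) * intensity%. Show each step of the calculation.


HRR = 188 - 68 = 120
THR = 68 + 120 * 0.74
= 68 + 88.8
= 156.8 bpm

156.8 bpm


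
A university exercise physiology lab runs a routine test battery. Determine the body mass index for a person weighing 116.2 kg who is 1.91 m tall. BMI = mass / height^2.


BMI = mass / height^2
= 116.2 / 1.91^2
= 116.2 / 3.6481
= 31.85 kg/m^2

31.85 kg/m^2


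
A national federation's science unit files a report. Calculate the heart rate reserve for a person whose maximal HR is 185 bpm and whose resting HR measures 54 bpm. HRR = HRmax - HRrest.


HRmax = 185 bpm
HRrest = 54 bpm
HRR = 185 - 54 = 131 bpm

131 bpm


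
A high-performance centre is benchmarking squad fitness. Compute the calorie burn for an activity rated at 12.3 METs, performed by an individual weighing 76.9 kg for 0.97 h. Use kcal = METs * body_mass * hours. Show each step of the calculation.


Product of METs and mass = 12.3 * 76.9 = 945.87
Total kcal = 945.87 * 0.97 = 917.49 kcal

917.49 kcal


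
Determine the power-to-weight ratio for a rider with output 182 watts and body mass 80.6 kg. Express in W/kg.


P/W = 182 / 80.6 = 2.258 W/kg

2.258 W/kg


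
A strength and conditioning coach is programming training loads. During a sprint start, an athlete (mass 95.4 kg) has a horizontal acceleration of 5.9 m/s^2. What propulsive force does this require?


Propulsive force = mass * acceleration
= 95.4 kg * 5.9 m/s^2
= 562.86 N

562.86 N


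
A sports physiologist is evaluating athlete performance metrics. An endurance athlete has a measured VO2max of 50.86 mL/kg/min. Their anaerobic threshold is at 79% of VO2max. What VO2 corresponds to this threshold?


Anaerobic threshold VO2 = VO2max * 79%
= 50.86 * 0.79
= 40.18 mL/kg/min

40.18 mL/kg/min


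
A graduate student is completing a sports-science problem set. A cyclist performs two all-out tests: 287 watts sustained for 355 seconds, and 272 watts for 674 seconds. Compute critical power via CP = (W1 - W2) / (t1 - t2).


W1 = P1 * t1 = 287 * 355 = 101885 J
W2 = P2 * t2 = 272 * 674 = 183328 J
CP = (101885 - 183328) / (355 - 674)
= 255.31 W

255.31 W


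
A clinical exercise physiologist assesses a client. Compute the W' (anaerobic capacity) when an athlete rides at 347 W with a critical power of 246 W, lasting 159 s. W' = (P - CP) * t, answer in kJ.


Above-CP power = 101 W
Duration = 159 s
W' = 101 * 159 = 16059 J
Convert: 16059 / 1000 = 16.059 kJ

16.059 kJ


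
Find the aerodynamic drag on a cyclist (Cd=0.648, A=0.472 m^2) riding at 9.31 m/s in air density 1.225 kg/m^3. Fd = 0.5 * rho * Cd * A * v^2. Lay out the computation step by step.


Fd = 0.5 * 1.225 * 0.648 * 0.472 * 9.31^2
= 0.5 * 1.225 * 0.648 * 0.472 * 86.6761
= 16.238 N

16.238 N


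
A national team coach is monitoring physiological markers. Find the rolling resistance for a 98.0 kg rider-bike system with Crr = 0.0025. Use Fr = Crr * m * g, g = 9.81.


m * g = 98.0 * 9.81 = 961.38 N
Fr = 0.0025 * 961.38 = 2.403 N

2.403 N


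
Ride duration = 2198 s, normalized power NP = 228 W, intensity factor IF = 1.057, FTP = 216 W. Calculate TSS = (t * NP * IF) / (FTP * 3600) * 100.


Numerator = 2198 * 228 * 1.057 = 529709.208
Denominator = 216 * 3600 = 777600
TSS = 529709.208 / 777600 * 100
= 68.12

68.12 TSS


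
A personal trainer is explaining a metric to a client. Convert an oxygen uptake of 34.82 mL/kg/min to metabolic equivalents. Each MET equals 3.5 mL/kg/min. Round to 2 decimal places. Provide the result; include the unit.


One MET = 3.5 mL/kg/min
Number of METs = 34.82 / 3.5
= 9.95 METs

9.95 METs


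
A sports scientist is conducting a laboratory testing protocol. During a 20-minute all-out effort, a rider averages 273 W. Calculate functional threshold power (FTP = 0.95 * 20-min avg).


FTP = 0.95 * 273
= 259.35 W

259.35 W


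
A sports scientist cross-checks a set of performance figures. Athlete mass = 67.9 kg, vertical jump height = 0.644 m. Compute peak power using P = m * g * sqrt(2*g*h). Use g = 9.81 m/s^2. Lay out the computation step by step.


sqrt(2 * 9.81 * 0.644) = sqrt(12.63528) = 3.554614 m/s
P = 67.9 * 9.81 * 3.554614
= 2367.72 W

2367.72 W


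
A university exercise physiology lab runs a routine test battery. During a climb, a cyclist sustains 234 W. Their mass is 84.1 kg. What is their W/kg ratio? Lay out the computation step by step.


Power-to-weight = 234 W / 84.1 kg
= 2.782 W/kg

2.782 W/kg


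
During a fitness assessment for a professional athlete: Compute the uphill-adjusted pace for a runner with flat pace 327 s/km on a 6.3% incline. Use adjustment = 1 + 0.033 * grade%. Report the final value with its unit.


Adjustment factor = 1 + 0.033 * 6.3 = 1.2079
Grade-adjusted pace = 327 * 1.2079 = 394.98 s/km

394.98 s/km


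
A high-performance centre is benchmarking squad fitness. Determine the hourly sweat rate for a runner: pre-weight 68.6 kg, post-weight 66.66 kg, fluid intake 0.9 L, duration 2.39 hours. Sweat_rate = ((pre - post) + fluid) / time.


Mass lost = 68.6 - 66.66 = 1.94 kg
Add fluid consumed: 1.94 + 0.9 = 2.84 L total sweat
Sweat rate = 2.84 / 2.39 = 1.188 L/h

1.188 L/h


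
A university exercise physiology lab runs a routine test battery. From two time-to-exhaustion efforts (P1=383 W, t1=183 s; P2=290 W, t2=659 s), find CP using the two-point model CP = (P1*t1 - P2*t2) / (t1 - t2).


Work in trial 1 = 70089 J
Work in trial 2 = 191110 J
Delta work = -121021 J
Delta time = -476 s
CP = -121021 / -476 = 254.25 W

254.25 W


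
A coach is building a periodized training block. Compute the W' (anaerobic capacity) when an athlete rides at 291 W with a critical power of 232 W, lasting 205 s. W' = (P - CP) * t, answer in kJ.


Above-CP power = 59 W
Duration = 205 s
W' = 59 * 205 = 12095 J
Convert: 12095 / 1000 = 12.095 kJ

12.095 kJ


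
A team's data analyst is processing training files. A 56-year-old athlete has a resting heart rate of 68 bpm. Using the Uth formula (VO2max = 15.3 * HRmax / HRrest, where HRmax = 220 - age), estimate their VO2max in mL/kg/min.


HRmax = 220 - 56 = 164 bpm
Ratio = HRmax / HRrest = 164 / 68 = 2.4118
VO2max = 15.3 * 2.4118 = 36.9 mL/kg/min

36.9 mL/kg/min


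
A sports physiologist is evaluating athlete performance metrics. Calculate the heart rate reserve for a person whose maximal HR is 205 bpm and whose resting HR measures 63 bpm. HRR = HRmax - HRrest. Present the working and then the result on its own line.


HRmax = 205 bpm
HRrest = 63 bpm
HRR = 205 - 63 = 142 bpm

142 bpm


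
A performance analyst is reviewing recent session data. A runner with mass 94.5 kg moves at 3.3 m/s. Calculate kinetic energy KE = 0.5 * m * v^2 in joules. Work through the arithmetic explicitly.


v^2 = 3.3^2 = 10.89
KE = 0.5 * 94.5 * 10.89
= 514.55 J

514.55 J


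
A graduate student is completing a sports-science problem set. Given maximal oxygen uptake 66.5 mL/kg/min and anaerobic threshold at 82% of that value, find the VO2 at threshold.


Percentage as decimal = 0.82
VO2 at AT = 66.5 * 0.82 = 54.53 mL/kg/min

54.53 mL/kg/min


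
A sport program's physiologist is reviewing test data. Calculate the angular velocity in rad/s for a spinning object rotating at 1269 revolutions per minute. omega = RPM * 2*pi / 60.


omega = RPM * 2*pi / 60
= 1269 * 6.28318531 / 60
= 132.889 rad/s

132.889 rad/s


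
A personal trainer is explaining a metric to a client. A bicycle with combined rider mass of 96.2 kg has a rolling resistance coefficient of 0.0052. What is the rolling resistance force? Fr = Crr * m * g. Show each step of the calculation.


Fr = 0.0052 * 96.2 * 9.81
= 0.50024 * 9.81
= 4.907 N

4.907 N


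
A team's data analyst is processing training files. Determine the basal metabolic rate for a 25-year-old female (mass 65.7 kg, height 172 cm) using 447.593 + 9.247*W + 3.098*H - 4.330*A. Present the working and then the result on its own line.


BMR = 447.593 + 9.247*65.7 + 3.098*172 - 4.330*25
= 1479.73 kcal/day

1479.73 kcal/day


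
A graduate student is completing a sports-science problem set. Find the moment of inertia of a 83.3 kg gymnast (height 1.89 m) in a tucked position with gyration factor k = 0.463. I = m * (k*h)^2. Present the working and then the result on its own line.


Radius of gyration = 0.463 * 1.89 = 0.87507 m
I = 83.3 * 0.87507^2
= 83.3 * 0.765748
= 63.787 kg*m^2

63.787 kg*m^2


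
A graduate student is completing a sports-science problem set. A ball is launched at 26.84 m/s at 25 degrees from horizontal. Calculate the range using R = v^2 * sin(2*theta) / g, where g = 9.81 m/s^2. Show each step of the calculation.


sin(2 * 25) = sin(50) = 0.766044
v^2 = 26.84^2 = 720.3856
R = 720.3856 * 0.766044 / 9.81
= 56.254 m

56.254 m


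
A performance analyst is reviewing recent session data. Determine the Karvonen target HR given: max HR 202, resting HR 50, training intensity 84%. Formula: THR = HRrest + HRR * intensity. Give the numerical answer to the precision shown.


HRR = HRmax - HRrest = 202 - 50 = 152
THR = 50 + 152 * 0.84
= 177.68 bpm

177.68 bpm


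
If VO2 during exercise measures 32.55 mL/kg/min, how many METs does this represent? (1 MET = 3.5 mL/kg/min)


METs = VO2 / 3.5 = 32.55 / 3.5 = 9.3

9.3 METs


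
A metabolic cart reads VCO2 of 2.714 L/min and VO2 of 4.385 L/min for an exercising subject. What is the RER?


RER = VCO2 / VO2 = 2.714 / 4.385 = 0.6189

0.6189


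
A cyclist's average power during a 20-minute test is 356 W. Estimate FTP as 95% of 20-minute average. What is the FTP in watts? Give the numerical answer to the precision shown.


FTP = 20-min power * 0.95
= 356 * 0.95
= 338.2 W

338.2 W


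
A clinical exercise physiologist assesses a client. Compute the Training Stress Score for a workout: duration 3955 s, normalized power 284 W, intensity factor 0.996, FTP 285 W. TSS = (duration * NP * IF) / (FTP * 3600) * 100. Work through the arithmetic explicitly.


Product = 3955 * 284 * 0.996 = 1118727.12
Base = 285 * 3600 = 1026000
TSS = 1118727.12 / 1026000 * 100 = 109.04

109.04 TSS


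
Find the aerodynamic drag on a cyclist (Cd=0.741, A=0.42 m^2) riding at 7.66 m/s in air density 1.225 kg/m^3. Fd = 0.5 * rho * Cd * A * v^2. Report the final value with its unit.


Fd = 0.5 * 1.225 * 0.741 * 0.42 * 7.66^2
= 0.5 * 1.225 * 0.741 * 0.42 * 58.6756
= 11.185 N

11.185 N


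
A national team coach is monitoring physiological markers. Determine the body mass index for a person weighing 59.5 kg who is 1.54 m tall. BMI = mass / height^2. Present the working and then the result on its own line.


BMI = mass / height^2
= 59.5 / 1.54^2
= 59.5 / 2.3716
= 25.09 kg/m^2

25.09 kg/m^2


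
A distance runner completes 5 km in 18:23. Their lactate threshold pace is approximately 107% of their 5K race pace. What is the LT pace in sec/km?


Convert to seconds: 18 min 23 s = 1103 s
Pace per km = 1103 / 5 = 220.6 s/km
LT pace = 220.6 * 1.07 = 236.04 s/km

236.04 s/km


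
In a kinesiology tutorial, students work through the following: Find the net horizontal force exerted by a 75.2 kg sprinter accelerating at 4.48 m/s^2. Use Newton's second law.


Newton's second law: F = m * a
F = 75.2 * 4.48 = 336.9 N

336.9 N


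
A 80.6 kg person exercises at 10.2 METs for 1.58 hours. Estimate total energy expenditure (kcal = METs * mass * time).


Energy = METs * mass(kg) * time(h)
= 10.2 * 80.6 * 1.58
= 1298.95 kcal

1298.95 kcal


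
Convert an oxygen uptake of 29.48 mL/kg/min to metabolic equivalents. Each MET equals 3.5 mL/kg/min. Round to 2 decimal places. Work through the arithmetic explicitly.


One MET = 3.5 mL/kg/min
Number of METs = 29.48 / 3.5
= 8.42 METs

8.42 METs


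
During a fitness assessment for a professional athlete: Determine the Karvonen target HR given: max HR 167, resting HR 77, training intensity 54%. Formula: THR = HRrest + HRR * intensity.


HRR = HRmax - HRrest = 167 - 77 = 90
THR = 77 + 90 * 0.54
= 125.6 bpm

125.6 bpm


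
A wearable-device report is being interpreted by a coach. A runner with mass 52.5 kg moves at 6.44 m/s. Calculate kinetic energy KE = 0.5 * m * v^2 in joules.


v^2 = 6.44^2 = 41.4736
KE = 0.5 * 52.5 * 41.4736
= 1088.68 J

1088.68 J


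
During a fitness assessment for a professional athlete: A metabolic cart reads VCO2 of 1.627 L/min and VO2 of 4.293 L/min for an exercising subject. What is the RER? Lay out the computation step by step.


RER = VCO2 / VO2 = 1.627 / 4.293 = 0.379

0.379


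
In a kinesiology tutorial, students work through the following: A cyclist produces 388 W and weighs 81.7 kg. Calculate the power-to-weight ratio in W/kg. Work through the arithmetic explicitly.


P/W = power / mass
= 388 / 81.7
= 4.749 W/kg

4.749 W/kg


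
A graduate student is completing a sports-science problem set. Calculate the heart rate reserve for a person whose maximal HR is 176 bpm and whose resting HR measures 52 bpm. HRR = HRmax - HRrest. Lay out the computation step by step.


HRmax = 176 bpm
HRrest = 52 bpm
HRR = 176 - 52 = 124 bpm

124 bpm


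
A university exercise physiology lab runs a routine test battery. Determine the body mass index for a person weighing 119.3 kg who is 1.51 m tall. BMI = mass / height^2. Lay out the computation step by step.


BMI = mass / height^2
= 119.3 / 1.51^2
= 119.3 / 2.2801
= 52.32 kg/m^2

52.32 kg/m^2


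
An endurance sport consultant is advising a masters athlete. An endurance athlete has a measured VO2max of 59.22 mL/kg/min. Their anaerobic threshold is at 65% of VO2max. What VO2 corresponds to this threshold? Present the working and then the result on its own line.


Anaerobic threshold VO2 = VO2max * 65%
= 59.22 * 0.65
= 38.49 mL/kg/min

38.49 mL/kg/min


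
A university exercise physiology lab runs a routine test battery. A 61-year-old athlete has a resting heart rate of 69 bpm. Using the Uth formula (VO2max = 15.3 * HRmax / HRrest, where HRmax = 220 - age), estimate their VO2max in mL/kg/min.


HRmax = 220 - 61 = 159 bpm
Ratio = HRmax / HRrest = 159 / 69 = 2.3043
VO2max = 15.3 * 2.3043 = 35.26 mL/kg/min

35.26 mL/kg/min


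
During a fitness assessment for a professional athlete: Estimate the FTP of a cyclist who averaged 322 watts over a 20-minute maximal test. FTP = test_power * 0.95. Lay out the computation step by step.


FTP = 322 * 0.95 = 305.9 W

305.9 W


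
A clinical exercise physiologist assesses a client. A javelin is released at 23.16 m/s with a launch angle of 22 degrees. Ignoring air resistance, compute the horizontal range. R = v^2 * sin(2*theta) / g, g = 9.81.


Launch speed squared = 536.3856
sin(2 * 22 deg) = 0.694658
Range = 536.3856 * 0.694658 / 9.81
= 37.982 m

37.982 m


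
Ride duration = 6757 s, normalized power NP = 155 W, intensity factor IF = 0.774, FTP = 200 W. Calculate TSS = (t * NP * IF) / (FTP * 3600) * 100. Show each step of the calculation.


Numerator = 6757 * 155 * 0.774 = 810637.29
Denominator = 200 * 3600 = 720000
TSS = 810637.29 / 720000 * 100
= 112.59

112.59 TSS


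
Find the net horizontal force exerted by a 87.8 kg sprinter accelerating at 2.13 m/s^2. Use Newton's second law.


Newton's second law: F = m * a
F = 87.8 * 2.13 = 187.01 N

187.01 N


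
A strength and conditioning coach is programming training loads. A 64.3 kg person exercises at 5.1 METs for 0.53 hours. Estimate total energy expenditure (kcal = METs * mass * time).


Energy = METs * mass(kg) * time(h)
= 5.1 * 64.3 * 0.53
= 173.8 kcal

173.8 kcal


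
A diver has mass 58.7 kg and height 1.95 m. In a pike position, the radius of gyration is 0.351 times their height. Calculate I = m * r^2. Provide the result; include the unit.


r = 0.351 * 1.95 = 0.68445 m
I = m * r^2 = 58.7 * 0.468472 = 27.499 kg*m^2

27.499 kg*m^2


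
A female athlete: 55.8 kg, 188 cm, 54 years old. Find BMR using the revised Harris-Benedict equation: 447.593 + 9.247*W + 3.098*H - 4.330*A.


Intercept = 447.593
Weight contribution = 9.247 * 55.8 = 515.9826
Height contribution = 3.098 * 188 = 582.424
Age contribution = 4.33 * 54 = 233.82
BMR = 447.593 + 515.9826 + 582.424 - 233.82
= 1312.18 kcal/day

1312.18 kcal/day


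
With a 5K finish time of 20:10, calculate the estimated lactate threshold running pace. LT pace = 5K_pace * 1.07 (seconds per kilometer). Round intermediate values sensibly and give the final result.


Race duration = 1210 s for 5 km
Average pace = 1210 / 5 = 242.0 s/km
LT pace = 242.0 * 1.07
= 258.94 s/km

258.94 s/km


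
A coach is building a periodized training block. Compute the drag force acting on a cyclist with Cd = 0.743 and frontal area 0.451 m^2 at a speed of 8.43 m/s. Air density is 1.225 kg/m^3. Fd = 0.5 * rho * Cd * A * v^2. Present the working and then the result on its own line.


Step 1: v^2 = 71.0649
Step 2: Fd = 0.5 * 1.225 * 0.743 * 0.451 * 71.0649
= 14.586 N

14.586 N


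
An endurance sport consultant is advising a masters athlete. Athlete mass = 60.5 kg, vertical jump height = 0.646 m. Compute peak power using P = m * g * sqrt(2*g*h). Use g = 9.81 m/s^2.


sqrt(2 * 9.81 * 0.646) = sqrt(12.67452) = 3.560129 m/s
P = 60.5 * 9.81 * 3.560129
= 2112.95 W

2112.95 W


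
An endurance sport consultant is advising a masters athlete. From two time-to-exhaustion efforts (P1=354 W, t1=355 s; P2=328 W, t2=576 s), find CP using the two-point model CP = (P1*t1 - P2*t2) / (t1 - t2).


Work in trial 1 = 125670 J
Work in trial 2 = 188928 J
Delta work = -63258 J
Delta time = -221 s
CP = -63258 / -221 = 286.24 W

286.24 W


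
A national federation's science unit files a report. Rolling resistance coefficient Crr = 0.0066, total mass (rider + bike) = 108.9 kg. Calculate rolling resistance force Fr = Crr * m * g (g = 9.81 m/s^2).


Fr = Crr * m * g
= 0.0066 * 108.9 * 9.81
= 7.051 N

7.051 N


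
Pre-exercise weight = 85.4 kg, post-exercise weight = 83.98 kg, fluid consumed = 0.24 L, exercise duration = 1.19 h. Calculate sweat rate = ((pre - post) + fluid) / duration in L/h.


Weight loss = 85.4 - 83.98 = 1.42 kg (approx L)
Total sweat = 1.42 + 0.24 = 1.66 L
Sweat rate = 1.66 / 1.19 = 1.395 L/h

1.395 L/h


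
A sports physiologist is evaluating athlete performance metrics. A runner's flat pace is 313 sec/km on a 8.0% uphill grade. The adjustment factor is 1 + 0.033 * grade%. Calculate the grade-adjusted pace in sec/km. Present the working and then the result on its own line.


Factor = 1 + 0.033 * 8.0 = 1.264
Adjusted pace = 313 * 1.264
= 395.63 sec/km

395.63 s/km


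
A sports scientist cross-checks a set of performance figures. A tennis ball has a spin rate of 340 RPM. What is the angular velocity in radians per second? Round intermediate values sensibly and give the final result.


Convert RPM to rad/s: multiply by 2*pi and divide by 60
omega = 340 * 2 * pi / 60
= 35.605 rad/s

35.605 rad/s


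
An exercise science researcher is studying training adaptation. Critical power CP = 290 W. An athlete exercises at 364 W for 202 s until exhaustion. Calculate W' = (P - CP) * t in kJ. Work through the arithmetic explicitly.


P - CP = 364 - 290 = 74 W
W' = 74 * 202 = 14948 J
= 14948 / 1000 = 14.948 kJ

14.948 kJ


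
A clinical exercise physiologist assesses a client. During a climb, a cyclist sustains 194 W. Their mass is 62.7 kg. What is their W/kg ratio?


Power-to-weight = 194 W / 62.7 kg
= 3.094 W/kg

3.094 W/kg


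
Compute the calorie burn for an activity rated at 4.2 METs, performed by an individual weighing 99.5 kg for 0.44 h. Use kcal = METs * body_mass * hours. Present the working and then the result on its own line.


Product of METs and mass = 4.2 * 99.5 = 417.9
Total kcal = 417.9 * 0.44 = 183.88 kcal

183.88 kcal


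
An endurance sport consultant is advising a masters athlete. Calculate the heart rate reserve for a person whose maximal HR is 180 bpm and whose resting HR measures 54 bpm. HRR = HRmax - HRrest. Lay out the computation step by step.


HRmax = 180 bpm
HRrest = 54 bpm
HRR = 180 - 54 = 126 bpm

126 bpm


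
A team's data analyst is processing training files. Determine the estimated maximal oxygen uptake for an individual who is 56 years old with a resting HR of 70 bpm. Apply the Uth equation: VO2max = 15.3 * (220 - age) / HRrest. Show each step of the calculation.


HRmax = 220 - 56 = 164
VO2max = 15.3 * (164 / 70)
= 15.3 * 2.3429
= 35.85 mL/kg/min

35.85 mL/kg/min


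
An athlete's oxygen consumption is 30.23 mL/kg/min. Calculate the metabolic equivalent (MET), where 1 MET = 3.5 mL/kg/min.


MET = VO2 / 3.5
= 30.23 / 3.5
= 8.64 METs

8.64 METs


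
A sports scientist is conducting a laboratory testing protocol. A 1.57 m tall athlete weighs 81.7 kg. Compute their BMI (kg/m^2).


height^2 = 2.4649 m^2
BMI = 81.7 / 2.4649 = 33.15 kg/m^2

33.15 kg/m^2


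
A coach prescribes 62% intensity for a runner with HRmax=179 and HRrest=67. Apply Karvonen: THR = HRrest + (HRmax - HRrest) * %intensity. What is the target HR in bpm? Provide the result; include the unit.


Heart rate reserve = 179 - 67 = 112
Intensity fraction = 62 / 100 = 0.62
THR = 67 + 112 * 0.62 = 136.44 bpm

136.44 bpm


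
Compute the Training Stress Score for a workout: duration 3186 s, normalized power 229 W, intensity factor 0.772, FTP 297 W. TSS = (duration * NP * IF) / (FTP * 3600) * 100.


Product = 3186 * 229 * 0.772 = 563246.568
Base = 297 * 3600 = 1069200
TSS = 563246.568 / 1069200 * 100 = 52.68

52.68 TSS


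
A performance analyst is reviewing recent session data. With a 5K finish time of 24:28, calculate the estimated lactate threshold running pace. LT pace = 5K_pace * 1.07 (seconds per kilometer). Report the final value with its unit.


Race duration = 1468 s for 5 km
Average pace = 1468 / 5 = 293.6 s/km
LT pace = 293.6 * 1.07
= 314.15 s/km

314.15 s/km


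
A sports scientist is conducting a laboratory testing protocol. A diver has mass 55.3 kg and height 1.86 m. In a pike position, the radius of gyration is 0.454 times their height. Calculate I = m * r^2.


r = 0.454 * 1.86 = 0.84444 m
I = m * r^2 = 55.3 * 0.713079 = 39.433 kg*m^2

39.433 kg*m^2


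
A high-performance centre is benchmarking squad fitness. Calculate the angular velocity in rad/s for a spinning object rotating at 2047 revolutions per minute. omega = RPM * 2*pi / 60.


omega = RPM * 2*pi / 60
= 2047 * 6.28318531 / 60
= 214.361 rad/s

214.361 rad/s


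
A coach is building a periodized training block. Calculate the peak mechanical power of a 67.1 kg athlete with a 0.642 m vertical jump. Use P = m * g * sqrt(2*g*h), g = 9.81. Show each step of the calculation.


First, sqrt(2gh) = sqrt(2 * 9.81 * 0.642)
= sqrt(12.59604) = 3.54909 m/s
Power = 67.1 * 9.81 * 3.54909 = 2336.19 W

2336.19 W


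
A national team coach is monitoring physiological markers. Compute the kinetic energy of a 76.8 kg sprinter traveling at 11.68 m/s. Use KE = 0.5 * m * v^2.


Velocity squared = 136.4224
KE = 0.5 * 76.8 * 136.4224 = 5238.62 J

5238.62 J


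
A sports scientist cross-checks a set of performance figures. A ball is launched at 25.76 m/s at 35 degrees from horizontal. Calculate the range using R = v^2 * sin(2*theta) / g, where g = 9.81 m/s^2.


sin(2 * 35) = sin(70) = 0.939693
v^2 = 25.76^2 = 663.5776
R = 663.5776 * 0.939693 / 9.81
= 63.564 m

63.564 m


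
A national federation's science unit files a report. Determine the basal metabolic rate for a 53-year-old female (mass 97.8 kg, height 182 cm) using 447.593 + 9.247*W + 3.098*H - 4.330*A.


BMR = 447.593 + 9.247*97.8 + 3.098*182 - 4.330*53
= 1686.3 kcal/day

1686.3 kcal/day


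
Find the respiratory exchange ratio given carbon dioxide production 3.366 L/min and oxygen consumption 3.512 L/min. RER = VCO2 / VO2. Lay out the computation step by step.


VCO2 = 3.366 L/min
VO2 = 3.512 L/min
RER = 3.366 / 3.512 = 0.9584

0.9584


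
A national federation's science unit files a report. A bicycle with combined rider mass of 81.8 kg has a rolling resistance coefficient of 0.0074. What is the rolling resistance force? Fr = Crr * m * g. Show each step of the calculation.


Fr = 0.0074 * 81.8 * 9.81
= 0.60532 * 9.81
= 5.938 N

5.938 N


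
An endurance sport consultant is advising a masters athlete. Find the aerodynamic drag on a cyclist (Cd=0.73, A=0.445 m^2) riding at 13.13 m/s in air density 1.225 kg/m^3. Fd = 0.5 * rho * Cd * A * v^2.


Fd = 0.5 * 1.225 * 0.73 * 0.445 * 13.13^2
= 0.5 * 1.225 * 0.73 * 0.445 * 172.3969
= 34.302 N

34.302 N


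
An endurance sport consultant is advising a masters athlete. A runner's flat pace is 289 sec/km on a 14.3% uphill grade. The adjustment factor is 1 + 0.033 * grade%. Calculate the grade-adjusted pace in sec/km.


Factor = 1 + 0.033 * 14.3 = 1.4719
Adjusted pace = 289 * 1.4719
= 425.38 sec/km

425.38 s/km


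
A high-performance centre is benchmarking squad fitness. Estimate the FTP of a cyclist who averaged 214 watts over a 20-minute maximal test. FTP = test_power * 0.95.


FTP = 214 * 0.95 = 203.3 W

203.3 W


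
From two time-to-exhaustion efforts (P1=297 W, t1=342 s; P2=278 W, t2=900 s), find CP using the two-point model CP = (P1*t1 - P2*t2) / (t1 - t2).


Work in trial 1 = 101574 J
Work in trial 2 = 250200 J
Delta work = -148626 J
Delta time = -558 s
CP = -148626 / -558 = 266.35 W

266.35 W


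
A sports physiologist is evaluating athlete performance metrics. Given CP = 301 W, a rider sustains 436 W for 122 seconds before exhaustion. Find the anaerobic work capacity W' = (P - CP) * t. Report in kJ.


Excess power = 436 - 301 = 135 W
Work above CP = 135 * 122 = 16470 J
W' = 16.47 kJ

16.47 kJ


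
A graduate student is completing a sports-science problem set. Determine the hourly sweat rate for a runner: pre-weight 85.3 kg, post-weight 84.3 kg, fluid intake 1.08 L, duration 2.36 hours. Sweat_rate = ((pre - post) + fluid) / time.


Mass lost = 85.3 - 84.3 = 1.0 kg
Add fluid consumed: 1.0 + 1.08 = 2.08 L total sweat
Sweat rate = 2.08 / 2.36 = 0.881 L/h

0.881 L/h


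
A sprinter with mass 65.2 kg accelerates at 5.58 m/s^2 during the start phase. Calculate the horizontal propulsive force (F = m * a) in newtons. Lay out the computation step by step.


F = m * a
= 65.2 * 5.58
= 363.82 N

363.82 N


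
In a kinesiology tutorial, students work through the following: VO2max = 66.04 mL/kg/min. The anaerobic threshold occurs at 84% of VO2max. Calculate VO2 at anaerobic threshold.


AT fraction = 84 / 100 = 0.84
AT VO2 = 66.04 * 0.84
= 55.47 mL/kg/min

55.47 mL/kg/min


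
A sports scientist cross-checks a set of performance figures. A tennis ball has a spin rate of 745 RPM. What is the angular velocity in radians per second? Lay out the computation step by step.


Convert RPM to rad/s: multiply by 2*pi and divide by 60
omega = 745 * 2 * pi / 60
= 78.016 rad/s

78.016 rad/s
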